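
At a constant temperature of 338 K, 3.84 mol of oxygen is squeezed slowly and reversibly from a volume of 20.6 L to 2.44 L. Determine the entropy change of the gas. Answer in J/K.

ΔS_gas = -68.1 J/K

For an isothermal ideal gas ΔS_gas = nR ln(V₂/V₁) = 3.84 × 8.314 × ln(2.44/20.6) = -68.1 J/K.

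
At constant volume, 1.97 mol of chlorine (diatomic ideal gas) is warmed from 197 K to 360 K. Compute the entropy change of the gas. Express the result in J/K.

ΔS = 24.7 J/K

At constant volume, ΔS = nC_V ln(T₂/T₁) with C_V = 5R/2 = 20.79 J mol⁻¹ K⁻¹.
ΔS = 1.97 × 20.79 × ln(360/197) = 24.7 J/K.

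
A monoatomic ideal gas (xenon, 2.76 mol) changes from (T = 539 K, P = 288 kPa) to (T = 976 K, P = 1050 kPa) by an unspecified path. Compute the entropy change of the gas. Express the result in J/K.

ΔS = nC_p ln(T₂/T₁) − nR ln(P₂/P₁), with C_p = 5R/2 = 20.79 J mol⁻¹ K⁻¹ for a monoatomic ideal gas.
ΔS = 2.76 × [20.79 × ln(976/539) − 8.314 × ln(1050/288)] = 4.38 J/K.

ΔS = 4.38 J/K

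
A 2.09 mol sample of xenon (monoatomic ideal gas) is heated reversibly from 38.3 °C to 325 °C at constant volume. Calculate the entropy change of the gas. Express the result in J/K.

In kelvin: T₁ = 311.45 K, T₂ = 598.15 K. At constant volume, ΔS = nC_V ln(T₂/T₁) with C_V = 3R/2 = 12.47 J mol⁻¹ K⁻¹.
ΔS = 2.09 × 12.47 × ln(598.15/311.45) = 17 J/K.

ΔS = 17 J/K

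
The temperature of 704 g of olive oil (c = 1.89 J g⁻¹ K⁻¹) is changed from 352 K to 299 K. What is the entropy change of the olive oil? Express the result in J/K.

ΔS = -217 J/K

ΔS = ∫dQ_rev/T = m c ln(T₂/T₁) = 704 × 1.89 × ln(299/352) = -217 J/K.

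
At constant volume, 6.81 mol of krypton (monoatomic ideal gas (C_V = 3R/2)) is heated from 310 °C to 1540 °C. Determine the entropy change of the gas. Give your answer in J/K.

ΔS = 96.3 J/K

In kelvin: T₁ = 583.15 K, T₂ = 1813.15 K. At constant volume, ΔS = nC_V ln(T₂/T₁) with C_V = 3R/2 = 12.47 J mol⁻¹ K⁻¹.
ΔS = 6.81 × 12.47 × ln(1813.15/583.15) = 96.3 J/K.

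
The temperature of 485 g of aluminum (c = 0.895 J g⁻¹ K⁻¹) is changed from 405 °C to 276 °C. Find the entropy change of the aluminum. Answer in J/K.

In kelvin: T₁ = 678.15 K, T₂ = 549.15 K. ΔS = ∫dQ_rev/T = m c ln(T₂/T₁) = 485 × 0.895 × ln(549.15/678.15) = -91.6 J/K.

ΔS = -91.6 J/K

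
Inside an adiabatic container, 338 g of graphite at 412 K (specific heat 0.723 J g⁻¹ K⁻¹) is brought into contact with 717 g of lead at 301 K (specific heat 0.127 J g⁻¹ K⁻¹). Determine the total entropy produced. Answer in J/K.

Energy balance: T_f = (m₁c₁T₁ + m₂c₂T₂)/(m₁c₁ + m₂c₂) = 381.87 K.
ΔS₁ = m₁c₁ ln(T_f/T₁) = 244.374 × ln(381.87/412) = -18.56 J/K.
ΔS₂ = m₂c₂ ln(T_f/T₂) = 91.059 × ln(381.87/301) = 21.67 J/K.
ΔS_total = -18.56 + 21.67 = 3.11 J/K.

ΔS_total = 3.11 J/K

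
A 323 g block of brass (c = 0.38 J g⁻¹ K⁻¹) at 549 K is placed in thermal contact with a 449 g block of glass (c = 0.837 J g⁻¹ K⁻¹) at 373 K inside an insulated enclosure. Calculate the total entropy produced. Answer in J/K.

Energy balance: T_f = (m₁c₁T₁ + m₂c₂T₂)/(m₁c₁ + m₂c₂) = 416.33 K.
ΔS₁ = m₁c₁ ln(T_f/T₁) = 122.74 × ln(416.33/549) = -33.95 J/K.
ΔS₂ = m₂c₂ ln(T_f/T₂) = 375.813 × ln(416.33/373) = 41.3 J/K.
ΔS_total = -33.95 + 41.3 = 7.35 J/K.

ΔS_total = 7.35 J/K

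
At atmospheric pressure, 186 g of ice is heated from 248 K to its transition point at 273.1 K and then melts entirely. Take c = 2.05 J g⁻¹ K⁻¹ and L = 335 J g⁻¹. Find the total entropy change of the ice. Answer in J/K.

ΔS = 265 J/K

Warming step: ΔS₁ = m c ln(T_tr/T_i) = 186 × 2.05 × ln(273.1/248) = 36.76 J/K.
Phase change: ΔS₂ = +mL/T_tr = 186 × 335 / 273.1 = 228.2 J/K.
ΔS_total = (36.76) + (228.2) = 265 J/K.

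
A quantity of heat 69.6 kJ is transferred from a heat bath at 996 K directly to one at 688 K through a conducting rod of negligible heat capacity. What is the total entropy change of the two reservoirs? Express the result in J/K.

ΔS_hot = −Q/T_H = −69600/996 = -69.88 J/K and ΔS_cold = +Q/T_C = 69600/688 = 101.2 J/K.
ΔS_total = -69.88 + 101.2 = 31.3 J/K, positive as the second law requires.

ΔS_total = 31.3 J/K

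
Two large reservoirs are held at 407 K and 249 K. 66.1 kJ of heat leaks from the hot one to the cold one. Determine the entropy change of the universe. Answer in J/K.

ΔS_total = 103 J/K

ΔS_hot = −Q/T_H = −66100/407 = -162.4 J/K and ΔS_cold = +Q/T_C = 66100/249 = 265.5 J/K.
ΔS_total = -162.4 + 265.5 = 103 J/K, positive as the second law requires.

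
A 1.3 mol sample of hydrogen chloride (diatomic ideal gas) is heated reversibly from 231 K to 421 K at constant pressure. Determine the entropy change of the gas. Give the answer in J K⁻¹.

ΔS = 22.7 J/K

At constant pressure, ΔS = nC_p ln(T₂/T₁) with C_p = 7R/2 = 29.1 J mol⁻¹ K⁻¹.
ΔS = 1.3 × 29.1 × ln(421/231) = 22.7 J/K.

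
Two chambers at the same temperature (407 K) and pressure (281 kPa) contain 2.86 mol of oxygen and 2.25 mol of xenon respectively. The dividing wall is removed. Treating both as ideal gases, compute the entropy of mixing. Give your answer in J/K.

ΔS_mix = 29.1 J/K

Mole fractions: x_A = 2.86/5.11 = 0.56, x_B = 0.44.
ΔS_mix = −R(n_A ln x_A + n_B ln x_B) = −8.314 × (2.86 ln 0.56 + 2.25 ln 0.44) = 29.1 J/K.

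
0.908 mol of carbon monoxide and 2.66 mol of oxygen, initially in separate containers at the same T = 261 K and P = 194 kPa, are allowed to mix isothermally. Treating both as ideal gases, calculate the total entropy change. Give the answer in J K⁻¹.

ΔS_mix = 16.8 J/K

Mole fractions: x_A = 0.908/3.57 = 0.254, x_B = 0.746.
ΔS_mix = −R(n_A ln x_A + n_B ln x_B) = −8.314 × (0.908 ln 0.254 + 2.66 ln 0.746) = 16.8 J/K.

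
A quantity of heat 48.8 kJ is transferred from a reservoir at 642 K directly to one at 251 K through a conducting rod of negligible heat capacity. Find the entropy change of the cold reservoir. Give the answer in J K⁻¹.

ΔS_cold = 194 J/K

The cold reservoir gains heat Q, so ΔS_cold = +Q/T_C = 48800/251 = 194 J/K.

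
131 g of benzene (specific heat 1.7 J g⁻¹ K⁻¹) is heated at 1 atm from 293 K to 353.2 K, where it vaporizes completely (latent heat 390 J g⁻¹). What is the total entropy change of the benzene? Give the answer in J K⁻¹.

ΔS = 186 J/K

Warming step: ΔS₁ = m c ln(T_tr/T_i) = 131 × 1.7 × ln(353.2/293) = 41.61 J/K.
Phase change: ΔS₂ = +mL/T_tr = 131 × 390 / 353.2 = 144.6 J/K.
ΔS_total = (41.61) + (144.6) = 186 J/K.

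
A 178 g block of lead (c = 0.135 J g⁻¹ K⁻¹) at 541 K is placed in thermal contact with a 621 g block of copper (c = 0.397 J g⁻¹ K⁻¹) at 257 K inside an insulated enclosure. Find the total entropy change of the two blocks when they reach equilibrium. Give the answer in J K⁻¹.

ΔS_total = 7.44 J/K

Energy balance: T_f = (m₁c₁T₁ + m₂c₂T₂)/(m₁c₁ + m₂c₂) = 282.22 K.
ΔS₁ = m₁c₁ ln(T_f/T₁) = 24.03 × ln(282.22/541) = -15.64 J/K.
ΔS₂ = m₂c₂ ln(T_f/T₂) = 246.537 × ln(282.22/257) = 23.08 J/K.
ΔS_total = -15.64 + 23.08 = 7.44 J/K.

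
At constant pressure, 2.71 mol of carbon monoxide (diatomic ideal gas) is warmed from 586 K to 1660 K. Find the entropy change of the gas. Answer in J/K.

At constant pressure, ΔS = nC_p ln(T₂/T₁) with C_p = 7R/2 = 29.1 J mol⁻¹ K⁻¹.
ΔS = 2.71 × 29.1 × ln(1660/586) = 82.1 J/K.

ΔS = 82.1 J/K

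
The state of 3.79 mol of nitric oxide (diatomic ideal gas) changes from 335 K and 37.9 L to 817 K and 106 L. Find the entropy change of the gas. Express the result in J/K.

Entropy is a state function: ΔS = nC_V ln(T₂/T₁) + nR ln(V₂/V₁), with C_V = 5R/2 = 20.79 J mol⁻¹ K⁻¹ for a diatomic ideal gas.
ΔS = 3.79 × [20.79 × ln(817/335) + 8.314 × ln(106/37.9)] = 103 J/K.

ΔS = 103 J/K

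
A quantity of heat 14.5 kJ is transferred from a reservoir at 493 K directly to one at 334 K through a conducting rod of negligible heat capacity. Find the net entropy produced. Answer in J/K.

ΔS_hot = −Q/T_H = −14500/493 = -29.41 J/K and ΔS_cold = +Q/T_C = 14500/334 = 43.41 J/K.
ΔS_total = -29.41 + 43.41 = 14 J/K, positive as the second law requires.

ΔS_total = 14 J/K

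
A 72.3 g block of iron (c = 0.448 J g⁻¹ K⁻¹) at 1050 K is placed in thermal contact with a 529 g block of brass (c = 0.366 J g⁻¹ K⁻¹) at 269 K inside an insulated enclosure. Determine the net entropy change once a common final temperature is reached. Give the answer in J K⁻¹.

ΔS_total = 34.5 J/K

Energy balance: T_f = (m₁c₁T₁ + m₂c₂T₂)/(m₁c₁ + m₂c₂) = 380.93 K.
ΔS₁ = m₁c₁ ln(T_f/T₁) = 32.3904 × ln(380.93/1050) = -32.84 J/K.
ΔS₂ = m₂c₂ ln(T_f/T₂) = 193.614 × ln(380.93/269) = 67.36 J/K.
ΔS_total = -32.84 + 67.36 = 34.5 J/K.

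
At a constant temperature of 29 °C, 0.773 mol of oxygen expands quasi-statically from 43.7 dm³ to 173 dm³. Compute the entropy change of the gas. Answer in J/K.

For an isothermal ideal gas ΔS_gas = nR ln(V₂/V₁) = 0.773 × 8.314 × ln(173/43.7) = 8.84 J/K.

ΔS_gas = 8.84 J/K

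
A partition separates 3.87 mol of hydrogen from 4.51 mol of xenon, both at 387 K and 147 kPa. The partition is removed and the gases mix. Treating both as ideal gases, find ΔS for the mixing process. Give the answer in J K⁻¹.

ΔS_mix = 48.1 J/K

Mole fractions: x_A = 3.87/8.38 = 0.462, x_B = 0.538.
ΔS_mix = −R(n_A ln x_A + n_B ln x_B) = −8.314 × (3.87 ln 0.462 + 4.51 ln 0.538) = 48.1 J/K.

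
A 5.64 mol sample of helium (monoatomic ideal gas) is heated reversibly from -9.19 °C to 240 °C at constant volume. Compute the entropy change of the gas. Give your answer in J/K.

In kelvin: T₁ = 263.96 K, T₂ = 513.15 K. At constant volume, ΔS = nC_V ln(T₂/T₁) with C_V = 3R/2 = 12.47 J mol⁻¹ K⁻¹.
ΔS = 5.64 × 12.47 × ln(513.15/263.96) = 46.8 J/K.

ΔS = 46.8 J/K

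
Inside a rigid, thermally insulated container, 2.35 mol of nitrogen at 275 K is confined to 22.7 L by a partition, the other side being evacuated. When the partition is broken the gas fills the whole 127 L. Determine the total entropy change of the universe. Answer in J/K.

For an ideal gas in free expansion Q = 0 and W = 0, so T is unchanged.
Entropy is a state function; using a reversible isothermal path, ΔS_gas = nR ln(V₂/V₁) = 2.35 × 8.314 × ln(127/22.7) = 33.6 J/K.
The insulated surroundings exchange no heat, so ΔS_surr = 0 and ΔS_universe = ΔS_gas.

ΔS_universe = 33.6 J/K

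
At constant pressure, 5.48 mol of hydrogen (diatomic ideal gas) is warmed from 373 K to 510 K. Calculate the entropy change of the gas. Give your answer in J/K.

At constant pressure, ΔS = nC_p ln(T₂/T₁) with C_p = 7R/2 = 29.1 J mol⁻¹ K⁻¹.
ΔS = 5.48 × 29.1 × ln(510/373) = 49.9 J/K.

ΔS = 49.9 J/K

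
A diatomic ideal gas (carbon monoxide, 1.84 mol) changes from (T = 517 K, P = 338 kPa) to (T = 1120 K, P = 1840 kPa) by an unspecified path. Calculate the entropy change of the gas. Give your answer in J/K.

ΔS = nC_p ln(T₂/T₁) − nR ln(P₂/P₁), with C_p = 7R/2 = 29.1 J mol⁻¹ K⁻¹ for a diatomic ideal gas.
ΔS = 1.84 × [29.1 × ln(1120/517) − 8.314 × ln(1840/338)] = 15.5 J/K.

ΔS = 15.5 J/K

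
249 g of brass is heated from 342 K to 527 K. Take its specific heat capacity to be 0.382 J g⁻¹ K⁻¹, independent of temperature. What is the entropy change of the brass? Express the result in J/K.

ΔS = ∫dQ_rev/T = m c ln(T₂/T₁) = 249 × 0.382 × ln(527/342) = 41.1 J/K.

ΔS = 41.1 J/K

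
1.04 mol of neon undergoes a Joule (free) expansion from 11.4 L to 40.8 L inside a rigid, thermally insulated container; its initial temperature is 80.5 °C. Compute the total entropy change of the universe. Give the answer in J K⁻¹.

ΔS_universe = 11 J/K

No heat is exchanged and no work is done, so the ideal-gas temperature stays constant.
Entropy is a state function; using a reversible isothermal path, ΔS_gas = nR ln(V₂/V₁) = 1.04 × 8.314 × ln(40.8/11.4) = 11 J/K.
The insulated surroundings exchange no heat, so ΔS_surr = 0 and ΔS_universe = ΔS_gas.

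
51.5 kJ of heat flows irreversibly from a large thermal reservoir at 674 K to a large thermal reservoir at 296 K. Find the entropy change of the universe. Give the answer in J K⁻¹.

ΔS_hot = −Q/T_H = −51500/674 = -76.41 J/K and ΔS_cold = +Q/T_C = 51500/296 = 174 J/K.
ΔS_total = -76.41 + 174 = 97.6 J/K, positive as the second law requires.

ΔS_total = 97.6 J/K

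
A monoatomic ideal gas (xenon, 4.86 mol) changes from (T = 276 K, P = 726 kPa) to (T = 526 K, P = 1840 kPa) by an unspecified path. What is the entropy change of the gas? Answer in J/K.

ΔS = nC_p ln(T₂/T₁) − nR ln(P₂/P₁), with C_p = 5R/2 = 20.79 J mol⁻¹ K⁻¹ for a monoatomic ideal gas.
ΔS = 4.86 × [20.79 × ln(526/276) − 8.314 × ln(1840/726)] = 27.6 J/K.

ΔS = 27.6 J/K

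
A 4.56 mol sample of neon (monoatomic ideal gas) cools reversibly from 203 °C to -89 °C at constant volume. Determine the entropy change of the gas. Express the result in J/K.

In kelvin: T₁ = 476.15 K, T₂ = 184.15 K. At constant volume, ΔS = nC_V ln(T₂/T₁) with C_V = 3R/2 = 12.47 J mol⁻¹ K⁻¹.
ΔS = 4.56 × 12.47 × ln(184.15/476.15) = -54 J/K.

ΔS = -54 J/K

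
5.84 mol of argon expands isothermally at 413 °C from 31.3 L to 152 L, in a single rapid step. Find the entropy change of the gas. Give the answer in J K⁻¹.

ΔS_gas = 76.7 J/K

Entropy is a state function, so ΔS_gas depends only on the end states.
For an isothermal ideal gas ΔS_gas = nR ln(V₂/V₁) = 5.84 × 8.314 × ln(152/31.3) = 76.7 J/K.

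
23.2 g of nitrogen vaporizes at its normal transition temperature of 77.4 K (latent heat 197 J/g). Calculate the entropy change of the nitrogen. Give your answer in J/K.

Heat absorbed by the substance: Q = mL = 23.2 × 197 = 4570.4 J.
At constant T, ΔS = Q_rev/T = 4570.4 / 77.4 = 59 J/K.

ΔS = 59 J/K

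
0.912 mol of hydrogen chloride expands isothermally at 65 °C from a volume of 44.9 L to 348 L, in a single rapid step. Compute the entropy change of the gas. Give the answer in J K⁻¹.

ΔS_gas = 15.5 J/K

Entropy is a state function, so ΔS_gas depends only on the end states.
For an isothermal ideal gas ΔS_gas = nR ln(V₂/V₁) = 0.912 × 8.314 × ln(348/44.9) = 15.5 J/K.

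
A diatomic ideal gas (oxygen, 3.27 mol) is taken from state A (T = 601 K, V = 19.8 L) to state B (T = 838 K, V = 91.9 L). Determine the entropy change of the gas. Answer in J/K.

Entropy is a state function: ΔS = nC_V ln(T₂/T₁) + nR ln(V₂/V₁), with C_V = 5R/2 = 20.79 J mol⁻¹ K⁻¹ for a diatomic ideal gas.
ΔS = 3.27 × [20.79 × ln(838/601) + 8.314 × ln(91.9/19.8)] = 64.3 J/K.

ΔS = 64.3 J/K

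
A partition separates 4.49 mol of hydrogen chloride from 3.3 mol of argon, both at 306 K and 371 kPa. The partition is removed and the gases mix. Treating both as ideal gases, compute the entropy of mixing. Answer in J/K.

ΔS_mix = 44.1 J/K

Mole fractions: x_A = 4.49/7.79 = 0.576, x_B = 0.424.
ΔS_mix = −R(n_A ln x_A + n_B ln x_B) = −8.314 × (4.49 ln 0.576 + 3.3 ln 0.424) = 44.1 J/K.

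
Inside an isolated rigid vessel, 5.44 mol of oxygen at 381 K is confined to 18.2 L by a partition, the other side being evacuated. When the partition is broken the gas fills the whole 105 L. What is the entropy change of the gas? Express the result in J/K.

ΔS_gas = 79.3 J/K

For an ideal gas in free expansion Q = 0 and W = 0, so T is unchanged.
Entropy is a state function; using a reversible isothermal path, ΔS_gas = nR ln(V₂/V₁) = 5.44 × 8.314 × ln(105/18.2) = 79.3 J/K.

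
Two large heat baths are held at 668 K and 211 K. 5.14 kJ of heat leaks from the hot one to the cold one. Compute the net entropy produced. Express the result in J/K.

ΔS_hot = −Q/T_H = −5140/668 = -7.695 J/K and ΔS_cold = +Q/T_C = 5140/211 = 24.36 J/K.
ΔS_total = -7.695 + 24.36 = 16.7 J/K, positive as the second law requires.

ΔS_total = 16.7 J/K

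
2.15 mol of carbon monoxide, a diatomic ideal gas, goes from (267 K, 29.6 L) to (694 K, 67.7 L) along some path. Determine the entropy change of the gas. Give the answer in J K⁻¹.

ΔS = 57.5 J/K

Entropy is a state function: ΔS = nC_V ln(T₂/T₁) + nR ln(V₂/V₁), with C_V = 5R/2 = 20.79 J mol⁻¹ K⁻¹ for a diatomic ideal gas.
ΔS = 2.15 × [20.79 × ln(694/267) + 8.314 × ln(67.7/29.6)] = 57.5 J/K.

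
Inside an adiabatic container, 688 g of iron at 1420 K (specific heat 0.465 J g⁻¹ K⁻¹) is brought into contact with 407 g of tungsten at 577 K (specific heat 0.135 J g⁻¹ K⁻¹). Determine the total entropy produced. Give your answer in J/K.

ΔS_total = 15.4 J/K

Energy balance: T_f = (m₁c₁T₁ + m₂c₂T₂)/(m₁c₁ + m₂c₂) = 1296.4 K.
ΔS₁ = m₁c₁ ln(T_f/T₁) = 319.92 × ln(1296.4/1420) = -29.12 J/K.
ΔS₂ = m₂c₂ ln(T_f/T₂) = 54.945 × ln(1296.4/577) = 44.48 J/K.
ΔS_total = -29.12 + 44.48 = 15.4 J/K.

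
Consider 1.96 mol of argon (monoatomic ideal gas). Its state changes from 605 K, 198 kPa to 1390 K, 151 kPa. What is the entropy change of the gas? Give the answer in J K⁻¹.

ΔS = 38.3 J/K

ΔS = nC_p ln(T₂/T₁) − nR ln(P₂/P₁), with C_p = 5R/2 = 20.79 J mol⁻¹ K⁻¹ for a monoatomic ideal gas.
ΔS = 1.96 × [20.79 × ln(1390/605) − 8.314 × ln(151/198)] = 38.3 J/K.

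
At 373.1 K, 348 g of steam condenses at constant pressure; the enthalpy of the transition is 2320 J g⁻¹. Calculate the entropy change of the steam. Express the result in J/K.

ΔS = -2160 J/K

Heat released by the substance: Q = −mL = −348 × 2320 = −807360 J.
At constant T, ΔS = Q_rev/T = −807360 / 373.1 = -2160 J/K.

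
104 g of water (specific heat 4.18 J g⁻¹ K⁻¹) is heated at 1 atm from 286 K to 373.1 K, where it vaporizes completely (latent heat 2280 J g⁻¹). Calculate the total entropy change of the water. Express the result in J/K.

Warming step: ΔS₁ = m c ln(T_tr/T_i) = 104 × 4.18 × ln(373.1/286) = 115.6 J/K.
Phase change: ΔS₂ = +mL/T_tr = 104 × 2280 / 373.1 = 635.5 J/K.
ΔS_total = (115.6) + (635.5) = 751 J/K.

ΔS = 751 J/K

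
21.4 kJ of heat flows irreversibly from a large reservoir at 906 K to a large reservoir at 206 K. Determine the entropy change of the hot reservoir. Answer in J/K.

ΔS_hot = -23.6 J/K

The hot reservoir loses heat Q, so ΔS_hot = −Q/T_H = −21400/906 = -23.6 J/K.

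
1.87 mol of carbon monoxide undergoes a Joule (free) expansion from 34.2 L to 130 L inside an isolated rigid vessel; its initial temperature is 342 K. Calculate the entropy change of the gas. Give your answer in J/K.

ΔS_gas = 20.8 J/K

For an ideal gas in free expansion Q = 0 and W = 0, so T is unchanged.
Entropy is a state function; using a reversible isothermal path, ΔS_gas = nR ln(V₂/V₁) = 1.87 × 8.314 × ln(130/34.2) = 20.8 J/K.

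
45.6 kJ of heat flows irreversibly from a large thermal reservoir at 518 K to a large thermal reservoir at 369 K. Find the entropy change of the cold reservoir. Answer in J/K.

The cold reservoir gains heat Q, so ΔS_cold = +Q/T_C = 45600/369 = 124 J/K.

ΔS_cold = 124 J/K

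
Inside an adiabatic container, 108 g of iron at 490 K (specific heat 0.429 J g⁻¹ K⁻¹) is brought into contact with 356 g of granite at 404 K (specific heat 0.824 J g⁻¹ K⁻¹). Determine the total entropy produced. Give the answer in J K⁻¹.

Energy balance: T_f = (m₁c₁T₁ + m₂c₂T₂)/(m₁c₁ + m₂c₂) = 415.73 K.
ΔS₁ = m₁c₁ ln(T_f/T₁) = 46.332 × ln(415.73/490) = -7.6155 J/K.
ΔS₂ = m₂c₂ ln(T_f/T₂) = 293.344 × ln(415.73/404) = 8.3962 J/K.
ΔS_total = -7.6155 + 8.3962 = 0.781 J/K.

ΔS_total = 0.781 J/K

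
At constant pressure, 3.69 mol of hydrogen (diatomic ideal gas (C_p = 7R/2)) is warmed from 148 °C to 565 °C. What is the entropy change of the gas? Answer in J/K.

ΔS = 73.9 J/K

In kelvin: T₁ = 421.15 K, T₂ = 838.15 K. At constant pressure, ΔS = nC_p ln(T₂/T₁) with C_p = 7R/2 = 29.1 J mol⁻¹ K⁻¹.
ΔS = 3.69 × 29.1 × ln(838.15/421.15) = 73.9 J/K.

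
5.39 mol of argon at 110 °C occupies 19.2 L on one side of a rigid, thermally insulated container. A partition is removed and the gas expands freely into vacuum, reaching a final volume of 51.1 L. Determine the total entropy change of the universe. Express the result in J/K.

No heat is exchanged and no work is done, so the ideal-gas temperature stays constant.
Entropy is a state function; using a reversible isothermal path, ΔS_gas = nR ln(V₂/V₁) = 5.39 × 8.314 × ln(51.1/19.2) = 43.9 J/K.
The insulated surroundings exchange no heat, so ΔS_surr = 0 and ΔS_universe = ΔS_gas.

ΔS_universe = 43.9 J/K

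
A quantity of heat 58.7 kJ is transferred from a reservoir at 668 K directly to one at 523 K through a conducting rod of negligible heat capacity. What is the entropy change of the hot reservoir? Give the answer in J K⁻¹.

The hot reservoir loses heat Q, so ΔS_hot = −Q/T_H = −58700/668 = -87.9 J/K.

ΔS_hot = -87.9 J/K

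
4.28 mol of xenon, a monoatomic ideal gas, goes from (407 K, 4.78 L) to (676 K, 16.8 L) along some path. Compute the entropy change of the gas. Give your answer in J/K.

ΔS = 71.8 J/K

Entropy is a state function: ΔS = nC_V ln(T₂/T₁) + nR ln(V₂/V₁), with C_V = 3R/2 = 12.47 J mol⁻¹ K⁻¹ for a monoatomic ideal gas.
ΔS = 4.28 × [12.47 × ln(676/407) + 8.314 × ln(16.8/4.78)] = 71.8 J/K.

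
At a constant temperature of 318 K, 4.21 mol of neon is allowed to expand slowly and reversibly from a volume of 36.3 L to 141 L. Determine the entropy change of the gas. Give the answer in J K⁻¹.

For an isothermal ideal gas ΔS_gas = nR ln(V₂/V₁) = 4.21 × 8.314 × ln(141/36.3) = 47.5 J/K.

ΔS_gas = 47.5 J/K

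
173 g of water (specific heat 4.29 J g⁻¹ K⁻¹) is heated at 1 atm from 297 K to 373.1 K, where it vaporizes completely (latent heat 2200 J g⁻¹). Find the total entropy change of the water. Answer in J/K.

Warming step: ΔS₁ = m c ln(T_tr/T_i) = 173 × 4.29 × ln(373.1/297) = 169.3 J/K.
Phase change: ΔS₂ = +mL/T_tr = 173 × 2200 / 373.1 = 1020 J/K.
ΔS_total = (169.3) + (1020) = 1190 J/K.

ΔS = 1190 J/K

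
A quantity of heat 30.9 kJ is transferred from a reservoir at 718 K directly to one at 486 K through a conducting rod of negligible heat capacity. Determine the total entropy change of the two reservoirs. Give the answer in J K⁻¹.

ΔS_hot = −Q/T_H = −30900/718 = -43.04 J/K and ΔS_cold = +Q/T_C = 30900/486 = 63.58 J/K.
ΔS_total = -43.04 + 63.58 = 20.5 J/K, positive as the second law requires.

ΔS_total = 20.5 J/K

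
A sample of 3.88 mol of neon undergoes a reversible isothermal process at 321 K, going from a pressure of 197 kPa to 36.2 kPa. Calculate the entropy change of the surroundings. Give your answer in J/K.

ΔS_surr = -54.7 J/K

For an isothermal ideal gas ΔS_gas = nR ln(P₁/P₂) = 3.88 × 8.314 × ln(197/36.2) = 54.7 J/K.
The process is reversible, so ΔS_surr = −ΔS_gas = -54.7 J/K and ΔS_universe = 0.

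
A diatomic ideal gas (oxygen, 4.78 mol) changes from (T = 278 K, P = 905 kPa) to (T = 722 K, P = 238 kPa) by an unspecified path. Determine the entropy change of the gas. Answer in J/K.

ΔS = 186 J/K

ΔS = nC_p ln(T₂/T₁) − nR ln(P₂/P₁), with C_p = 7R/2 = 29.1 J mol⁻¹ K⁻¹ for a diatomic ideal gas.
ΔS = 4.78 × [29.1 × ln(722/278) − 8.314 × ln(238/905)] = 186 J/K.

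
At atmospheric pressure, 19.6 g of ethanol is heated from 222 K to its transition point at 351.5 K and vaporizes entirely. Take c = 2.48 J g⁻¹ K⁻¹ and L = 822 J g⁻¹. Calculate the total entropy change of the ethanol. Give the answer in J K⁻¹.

ΔS = 68.2 J/K

Warming step: ΔS₁ = m c ln(T_tr/T_i) = 19.6 × 2.48 × ln(351.5/222) = 22.34 J/K.
Phase change: ΔS₂ = +mL/T_tr = 19.6 × 822 / 351.5 = 45.84 J/K.
ΔS_total = (22.34) + (45.84) = 68.2 J/K.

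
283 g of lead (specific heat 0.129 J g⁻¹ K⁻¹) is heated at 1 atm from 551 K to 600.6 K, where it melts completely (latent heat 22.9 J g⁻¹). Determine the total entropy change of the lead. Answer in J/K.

Warming step: ΔS₁ = m c ln(T_tr/T_i) = 283 × 0.129 × ln(600.6/551) = 3.147 J/K.
Phase change: ΔS₂ = +mL/T_tr = 283 × 22.9 / 600.6 = 10.79 J/K.
ΔS_total = (3.147) + (10.79) = 13.9 J/K.

ΔS = 13.9 J/K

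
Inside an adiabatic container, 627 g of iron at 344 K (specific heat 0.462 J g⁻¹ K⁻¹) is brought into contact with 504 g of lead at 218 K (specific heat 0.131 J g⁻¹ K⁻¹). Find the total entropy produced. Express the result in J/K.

ΔS_total = 5.07 J/K

Energy balance: T_f = (m₁c₁T₁ + m₂c₂T₂)/(m₁c₁ + m₂c₂) = 320.61 K.
ΔS₁ = m₁c₁ ln(T_f/T₁) = 289.674 × ln(320.61/344) = -20.4 J/K.
ΔS₂ = m₂c₂ ln(T_f/T₂) = 66.024 × ln(320.61/218) = 25.47 J/K.
ΔS_total = -20.4 + 25.47 = 5.07 J/K.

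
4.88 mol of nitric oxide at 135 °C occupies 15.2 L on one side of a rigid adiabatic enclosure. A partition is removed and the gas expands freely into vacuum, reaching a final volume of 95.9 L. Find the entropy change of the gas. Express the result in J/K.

For an ideal gas in free expansion Q = 0 and W = 0, so T is unchanged.
Entropy is a state function; using a reversible isothermal path, ΔS_gas = nR ln(V₂/V₁) = 4.88 × 8.314 × ln(95.9/15.2) = 74.7 J/K.

ΔS_gas = 74.7 J/K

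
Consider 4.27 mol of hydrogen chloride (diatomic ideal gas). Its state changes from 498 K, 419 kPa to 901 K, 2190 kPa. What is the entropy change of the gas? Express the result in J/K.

ΔS = nC_p ln(T₂/T₁) − nR ln(P₂/P₁), with C_p = 7R/2 = 29.1 J mol⁻¹ K⁻¹ for a diatomic ideal gas.
ΔS = 4.27 × [29.1 × ln(901/498) − 8.314 × ln(2190/419)] = 15 J/K.

ΔS = 15 J/K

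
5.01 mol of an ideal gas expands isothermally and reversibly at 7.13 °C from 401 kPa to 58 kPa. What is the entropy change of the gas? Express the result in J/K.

For an isothermal ideal gas ΔS_gas = nR ln(P₁/P₂) = 5.01 × 8.314 × ln(401/58) = 80.5 J/K.

ΔS_gas = 80.5 J/K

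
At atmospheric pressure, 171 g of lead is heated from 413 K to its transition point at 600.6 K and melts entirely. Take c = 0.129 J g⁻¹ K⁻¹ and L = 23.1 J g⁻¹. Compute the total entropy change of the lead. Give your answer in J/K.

Warming step: ΔS₁ = m c ln(T_tr/T_i) = 171 × 0.129 × ln(600.6/413) = 8.261 J/K.
Phase change: ΔS₂ = +mL/T_tr = 171 × 23.1 / 600.6 = 6.577 J/K.
ΔS_total = (8.261) + (6.577) = 14.8 J/K.

ΔS = 14.8 J/K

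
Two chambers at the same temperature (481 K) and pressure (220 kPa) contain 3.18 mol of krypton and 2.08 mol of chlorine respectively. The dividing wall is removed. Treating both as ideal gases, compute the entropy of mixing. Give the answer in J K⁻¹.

ΔS_mix = 29.3 J/K

Mole fractions: x_A = 3.18/5.26 = 0.605, x_B = 0.395.
ΔS_mix = −R(n_A ln x_A + n_B ln x_B) = −8.314 × (3.18 ln 0.605 + 2.08 ln 0.395) = 29.3 J/K.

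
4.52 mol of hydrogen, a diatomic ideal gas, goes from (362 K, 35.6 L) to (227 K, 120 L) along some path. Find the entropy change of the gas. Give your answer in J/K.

ΔS = 1.82 J/K

Entropy is a state function: ΔS = nC_V ln(T₂/T₁) + nR ln(V₂/V₁), with C_V = 5R/2 = 20.79 J mol⁻¹ K⁻¹ for a diatomic ideal gas.
ΔS = 4.52 × [20.79 × ln(227/362) + 8.314 × ln(120/35.6)] = 1.82 J/K.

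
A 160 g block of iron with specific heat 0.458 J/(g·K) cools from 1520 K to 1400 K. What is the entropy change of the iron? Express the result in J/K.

ΔS = -6.03 J/K

ΔS = ∫dQ_rev/T = m c ln(T₂/T₁) = 160 × 0.458 × ln(1400/1520) = -6.03 J/K.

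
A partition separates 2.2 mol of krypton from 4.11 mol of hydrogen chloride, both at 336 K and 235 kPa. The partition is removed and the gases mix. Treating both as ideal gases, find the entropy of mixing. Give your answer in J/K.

Mole fractions: x_A = 2.2/6.31 = 0.349, x_B = 0.651.
ΔS_mix = −R(n_A ln x_A + n_B ln x_B) = −8.314 × (2.2 ln 0.349 + 4.11 ln 0.651) = 33.9 J/K.

ΔS_mix = 33.9 J/K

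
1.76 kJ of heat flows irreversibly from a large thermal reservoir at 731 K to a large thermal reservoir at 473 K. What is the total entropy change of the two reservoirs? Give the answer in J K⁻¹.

ΔS_total = 1.31 J/K

ΔS_hot = −Q/T_H = −1760/731 = -2.408 J/K and ΔS_cold = +Q/T_C = 1760/473 = 3.721 J/K.
ΔS_total = -2.408 + 3.721 = 1.31 J/K, positive as the second law requires.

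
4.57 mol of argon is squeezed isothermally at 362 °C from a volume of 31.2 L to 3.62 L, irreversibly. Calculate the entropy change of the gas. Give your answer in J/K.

ΔS_gas = -81.8 J/K

Entropy is a state function, so ΔS_gas depends only on the end states.
For an isothermal ideal gas ΔS_gas = nR ln(V₂/V₁) = 4.57 × 8.314 × ln(3.62/31.2) = -81.8 J/K.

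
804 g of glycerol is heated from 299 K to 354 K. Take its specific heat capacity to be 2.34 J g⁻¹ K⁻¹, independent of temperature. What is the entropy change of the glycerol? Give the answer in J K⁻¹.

ΔS = 318 J/K

ΔS = ∫dQ_rev/T = m c ln(T₂/T₁) = 804 × 2.34 × ln(354/299) = 318 J/K.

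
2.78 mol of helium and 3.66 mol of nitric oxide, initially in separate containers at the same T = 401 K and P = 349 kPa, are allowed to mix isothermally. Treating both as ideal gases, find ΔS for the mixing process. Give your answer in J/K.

ΔS_mix = 36.6 J/K

Mole fractions: x_A = 2.78/6.44 = 0.432, x_B = 0.568.
ΔS_mix = −R(n_A ln x_A + n_B ln x_B) = −8.314 × (2.78 ln 0.432 + 3.66 ln 0.568) = 36.6 J/K.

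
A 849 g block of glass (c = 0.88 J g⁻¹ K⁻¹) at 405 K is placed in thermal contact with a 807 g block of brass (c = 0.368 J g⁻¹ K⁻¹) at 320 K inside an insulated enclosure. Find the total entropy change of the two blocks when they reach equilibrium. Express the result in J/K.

Energy balance: T_f = (m₁c₁T₁ + m₂c₂T₂)/(m₁c₁ + m₂c₂) = 380.82 K.
ΔS₁ = m₁c₁ ln(T_f/T₁) = 747.12 × ln(380.82/405) = -45.99 J/K.
ΔS₂ = m₂c₂ ln(T_f/T₂) = 296.976 × ln(380.82/320) = 51.68 J/K.
ΔS_total = -45.99 + 51.68 = 5.69 J/K.

ΔS_total = 5.69 J/K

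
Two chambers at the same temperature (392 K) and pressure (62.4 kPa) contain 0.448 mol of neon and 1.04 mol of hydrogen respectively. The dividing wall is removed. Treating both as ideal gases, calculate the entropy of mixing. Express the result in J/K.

ΔS_mix = 7.57 J/K

Mole fractions: x_A = 0.448/1.49 = 0.301, x_B = 0.699.
ΔS_mix = −R(n_A ln x_A + n_B ln x_B) = −8.314 × (0.448 ln 0.301 + 1.04 ln 0.699) = 7.57 J/K.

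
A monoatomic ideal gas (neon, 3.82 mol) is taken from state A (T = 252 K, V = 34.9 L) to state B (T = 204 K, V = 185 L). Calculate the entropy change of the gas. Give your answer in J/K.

Entropy is a state function: ΔS = nC_V ln(T₂/T₁) + nR ln(V₂/V₁), with C_V = 3R/2 = 12.47 J mol⁻¹ K⁻¹ for a monoatomic ideal gas.
ΔS = 3.82 × [12.47 × ln(204/252) + 8.314 × ln(185/34.9)] = 42.9 J/K.

ΔS = 42.9 J/K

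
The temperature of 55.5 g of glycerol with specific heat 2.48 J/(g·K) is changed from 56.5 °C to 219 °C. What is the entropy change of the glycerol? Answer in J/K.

ΔS = 55.2 J/K

In kelvin: T₁ = 329.65 K, T₂ = 492.15 K. ΔS = ∫dQ_rev/T = m c ln(T₂/T₁) = 55.5 × 2.48 × ln(492.15/329.65) = 55.2 J/K.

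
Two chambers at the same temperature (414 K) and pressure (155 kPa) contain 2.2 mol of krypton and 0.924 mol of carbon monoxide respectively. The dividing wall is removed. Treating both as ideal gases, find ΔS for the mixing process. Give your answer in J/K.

Mole fractions: x_A = 2.2/3.12 = 0.704, x_B = 0.296.
ΔS_mix = −R(n_A ln x_A + n_B ln x_B) = −8.314 × (2.2 ln 0.704 + 0.924 ln 0.296) = 15.8 J/K.

ΔS_mix = 15.8 J/K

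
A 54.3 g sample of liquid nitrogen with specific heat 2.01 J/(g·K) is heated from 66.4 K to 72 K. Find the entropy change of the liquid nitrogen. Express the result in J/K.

ΔS = ∫dQ_rev/T = m c ln(T₂/T₁) = 54.3 × 2.01 × ln(72/66.4) = 8.84 J/K.

ΔS = 8.84 J/K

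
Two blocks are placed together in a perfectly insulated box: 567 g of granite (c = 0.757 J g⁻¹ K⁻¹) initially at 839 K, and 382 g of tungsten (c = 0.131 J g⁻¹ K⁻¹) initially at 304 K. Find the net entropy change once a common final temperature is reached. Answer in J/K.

ΔS_total = 17.8 J/K

Energy balance: T_f = (m₁c₁T₁ + m₂c₂T₂)/(m₁c₁ + m₂c₂) = 783.14 K.
ΔS₁ = m₁c₁ ln(T_f/T₁) = 429.219 × ln(783.14/839) = -29.57 J/K.
ΔS₂ = m₂c₂ ln(T_f/T₂) = 50.042 × ln(783.14/304) = 47.35 J/K.
ΔS_total = -29.57 + 47.35 = 17.8 J/K.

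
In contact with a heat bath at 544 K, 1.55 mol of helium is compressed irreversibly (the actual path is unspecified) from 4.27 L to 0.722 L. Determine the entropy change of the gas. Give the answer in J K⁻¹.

Entropy is a state function, so ΔS_gas depends only on the end states.
For an isothermal ideal gas ΔS_gas = nR ln(V₂/V₁) = 1.55 × 8.314 × ln(0.722/4.27) = -22.9 J/K.

ΔS_gas = -22.9 J/K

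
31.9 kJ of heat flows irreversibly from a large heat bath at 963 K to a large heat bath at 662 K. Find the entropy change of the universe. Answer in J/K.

ΔS_hot = −Q/T_H = −31900/963 = -33.13 J/K and ΔS_cold = +Q/T_C = 31900/662 = 48.19 J/K.
ΔS_total = -33.13 + 48.19 = 15.1 J/K, positive as the second law requires.

ΔS_total = 15.1 J/K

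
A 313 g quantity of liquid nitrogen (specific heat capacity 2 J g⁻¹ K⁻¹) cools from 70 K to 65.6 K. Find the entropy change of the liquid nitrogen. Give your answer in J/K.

ΔS = -40.6 J/K

ΔS = ∫dQ_rev/T = m c ln(T₂/T₁) = 313 × 2 × ln(65.6/70) = -40.6 J/K.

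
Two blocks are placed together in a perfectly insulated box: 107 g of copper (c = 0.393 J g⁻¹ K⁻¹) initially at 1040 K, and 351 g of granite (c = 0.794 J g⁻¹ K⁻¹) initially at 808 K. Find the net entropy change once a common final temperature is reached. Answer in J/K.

Energy balance: T_f = (m₁c₁T₁ + m₂c₂T₂)/(m₁c₁ + m₂c₂) = 838.42 K.
ΔS₁ = m₁c₁ ln(T_f/T₁) = 42.051 × ln(838.42/1040) = -9.06 J/K.
ΔS₂ = m₂c₂ ln(T_f/T₂) = 278.694 × ln(838.42/808) = 10.3 J/K.
ΔS_total = -9.06 + 10.3 = 1.24 J/K.

ΔS_total = 1.24 J/K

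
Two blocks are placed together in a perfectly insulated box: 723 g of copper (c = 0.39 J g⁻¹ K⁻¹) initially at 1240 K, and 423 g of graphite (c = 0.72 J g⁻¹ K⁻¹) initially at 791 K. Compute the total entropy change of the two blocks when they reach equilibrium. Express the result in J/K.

Energy balance: T_f = (m₁c₁T₁ + m₂c₂T₂)/(m₁c₁ + m₂c₂) = 1006.9 K.
ΔS₁ = m₁c₁ ln(T_f/T₁) = 281.97 × ln(1006.9/1240) = -58.73 J/K.
ΔS₂ = m₂c₂ ln(T_f/T₂) = 304.56 × ln(1006.9/791) = 73.49 J/K.
ΔS_total = -58.73 + 73.49 = 14.8 J/K.

ΔS_total = 14.8 J/K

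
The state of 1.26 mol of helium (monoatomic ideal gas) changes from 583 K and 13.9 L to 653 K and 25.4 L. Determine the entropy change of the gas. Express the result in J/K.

Entropy is a state function: ΔS = nC_V ln(T₂/T₁) + nR ln(V₂/V₁), with C_V = 3R/2 = 12.47 J mol⁻¹ K⁻¹ for a monoatomic ideal gas.
ΔS = 1.26 × [12.47 × ln(653/583) + 8.314 × ln(25.4/13.9)] = 8.1 J/K.

ΔS = 8.1 J/K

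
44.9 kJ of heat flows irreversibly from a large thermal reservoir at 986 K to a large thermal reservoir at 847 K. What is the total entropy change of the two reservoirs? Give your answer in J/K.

ΔS_total = 7.47 J/K

ΔS_hot = −Q/T_H = −44900/986 = -45.54 J/K and ΔS_cold = +Q/T_C = 44900/847 = 53.01 J/K.
ΔS_total = -45.54 + 53.01 = 7.47 J/K, positive as the second law requires.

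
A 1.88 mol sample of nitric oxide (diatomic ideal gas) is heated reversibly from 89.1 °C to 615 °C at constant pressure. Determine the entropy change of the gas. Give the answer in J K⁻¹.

In kelvin: T₁ = 362.25 K, T₂ = 888.15 K. At constant pressure, ΔS = nC_p ln(T₂/T₁) with C_p = 7R/2 = 29.1 J mol⁻¹ K⁻¹.
ΔS = 1.88 × 29.1 × ln(888.15/362.25) = 49.1 J/K.

ΔS = 49.1 J/K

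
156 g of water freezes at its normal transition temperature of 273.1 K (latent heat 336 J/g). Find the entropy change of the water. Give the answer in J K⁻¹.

Heat released by the substance: Q = −mL = −156 × 336 = −52416 J.
At constant T, ΔS = Q_rev/T = −52416 / 273.1 = -192 J/K.

ΔS = -192 J/K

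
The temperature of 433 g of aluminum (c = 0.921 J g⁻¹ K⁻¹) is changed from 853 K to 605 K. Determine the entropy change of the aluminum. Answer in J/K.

ΔS = ∫dQ_rev/T = m c ln(T₂/T₁) = 433 × 0.921 × ln(605/853) = -137 J/K.

ΔS = -137 J/K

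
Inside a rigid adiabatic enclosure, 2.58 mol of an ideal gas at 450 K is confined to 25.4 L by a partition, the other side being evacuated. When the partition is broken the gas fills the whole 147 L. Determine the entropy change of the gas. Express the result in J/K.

No heat is exchanged and no work is done, so the ideal-gas temperature stays constant.
Entropy is a state function; using a reversible isothermal path, ΔS_gas = nR ln(V₂/V₁) = 2.58 × 8.314 × ln(147/25.4) = 37.7 J/K.

ΔS_gas = 37.7 J/K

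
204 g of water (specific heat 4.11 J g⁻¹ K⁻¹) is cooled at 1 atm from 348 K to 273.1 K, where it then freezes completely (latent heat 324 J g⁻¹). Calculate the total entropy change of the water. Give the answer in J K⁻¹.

Cooling step: ΔS₁ = m c ln(T_tr/T_i) = 204 × 4.11 × ln(273.1/348) = -203.2 J/K.
Phase change: ΔS₂ = −mL/T_tr = −204 × 324 / 273.1 = -242 J/K.
ΔS_total = (-203.2) + (-242) = -445 J/K.

ΔS = -445 J/K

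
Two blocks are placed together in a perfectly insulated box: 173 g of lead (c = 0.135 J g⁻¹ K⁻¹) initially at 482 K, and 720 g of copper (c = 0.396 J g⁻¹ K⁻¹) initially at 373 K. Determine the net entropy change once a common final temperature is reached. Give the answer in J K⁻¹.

Energy balance: T_f = (m₁c₁T₁ + m₂c₂T₂)/(m₁c₁ + m₂c₂) = 381.25 K.
ΔS₁ = m₁c₁ ln(T_f/T₁) = 23.355 × ln(381.25/482) = -5.476 J/K.
ΔS₂ = m₂c₂ ln(T_f/T₂) = 285.12 × ln(381.25/373) = 6.239 J/K.
ΔS_total = -5.476 + 6.239 = 0.763 J/K.

ΔS_total = 0.763 J/K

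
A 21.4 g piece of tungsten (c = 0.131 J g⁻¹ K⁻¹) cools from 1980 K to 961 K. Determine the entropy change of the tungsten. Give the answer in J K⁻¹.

ΔS = ∫dQ_rev/T = m c ln(T₂/T₁) = 21.4 × 0.131 × ln(961/1980) = -2.03 J/K.

ΔS = -2.03 J/K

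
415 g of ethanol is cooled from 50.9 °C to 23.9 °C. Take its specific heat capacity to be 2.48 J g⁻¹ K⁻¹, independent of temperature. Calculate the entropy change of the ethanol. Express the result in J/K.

In kelvin: T₁ = 324.05 K, T₂ = 297.05 K. ΔS = ∫dQ_rev/T = m c ln(T₂/T₁) = 415 × 2.48 × ln(297.05/324.05) = -89.5 J/K.

ΔS = -89.5 J/K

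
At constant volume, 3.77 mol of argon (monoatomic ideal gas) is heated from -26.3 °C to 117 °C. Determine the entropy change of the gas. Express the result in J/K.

ΔS = 21.5 J/K

In kelvin: T₁ = 246.85 K, T₂ = 390.15 K. At constant volume, ΔS = nC_V ln(T₂/T₁) with C_V = 3R/2 = 12.47 J mol⁻¹ K⁻¹.
ΔS = 3.77 × 12.47 × ln(390.15/246.85) = 21.5 J/K.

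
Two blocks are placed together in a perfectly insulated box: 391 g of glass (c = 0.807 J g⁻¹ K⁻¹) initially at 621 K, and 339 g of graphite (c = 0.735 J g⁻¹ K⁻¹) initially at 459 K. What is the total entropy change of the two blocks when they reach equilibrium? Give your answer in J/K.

ΔS_total = 6.26 J/K

Energy balance: T_f = (m₁c₁T₁ + m₂c₂T₂)/(m₁c₁ + m₂c₂) = 549.52 K.
ΔS₁ = m₁c₁ ln(T_f/T₁) = 315.537 × ln(549.52/621) = -38.59 J/K.
ΔS₂ = m₂c₂ ln(T_f/T₂) = 249.165 × ln(549.52/459) = 44.85 J/K.
ΔS_total = -38.59 + 44.85 = 6.26 J/K.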